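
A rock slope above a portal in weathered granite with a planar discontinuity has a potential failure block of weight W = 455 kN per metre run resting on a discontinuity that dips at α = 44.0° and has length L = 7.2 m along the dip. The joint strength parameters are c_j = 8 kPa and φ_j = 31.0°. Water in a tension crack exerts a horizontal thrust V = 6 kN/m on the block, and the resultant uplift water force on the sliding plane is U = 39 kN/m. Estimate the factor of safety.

FS = 0.71

Resolving the block weight along and normal to the plane and applying the Mohr–Coulomb strength on the joint:
N' = W cosα − U − V sinα = 455·cos44.0° − 39 − 6·sin44.0° = 284.1 kN/m
Driving force T = W sinα + V cosα = 455·sin44.0° + 6·cos44.0° = 320.4 kN/m
Resisting force R = c_j·L + N'·tanφ_j = 8·7.2 + 284.1·tan31.0° = 57.6 + 170.7 = 228.3 kN/m
FS = R / T = 228.3 / 320.4 = 0.713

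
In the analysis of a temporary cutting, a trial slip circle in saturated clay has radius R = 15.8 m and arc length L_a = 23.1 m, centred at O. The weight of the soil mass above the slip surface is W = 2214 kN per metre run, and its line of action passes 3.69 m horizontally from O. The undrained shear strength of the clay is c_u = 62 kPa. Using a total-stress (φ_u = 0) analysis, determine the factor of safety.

Taking moments about the centre O, the resisting moment is provided by the undrained shear strength acting along the arc:
M_R = c_u·L_a·R = 62·23.10·15.8 = 22628.8 kN·m/m
M_D = W·d = 2214·3.69 = 8169.7 kN·m/m
FS = M_R / M_D = 22628.8 / 8169.7 = 2.770

FS = 2.77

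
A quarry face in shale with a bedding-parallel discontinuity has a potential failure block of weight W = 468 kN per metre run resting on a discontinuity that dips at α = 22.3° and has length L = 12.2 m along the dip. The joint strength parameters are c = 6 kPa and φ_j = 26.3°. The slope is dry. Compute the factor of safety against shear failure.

Resolving the block weight along and normal to the plane and applying the Mohr–Coulomb strength on the joint:
N' = W cosα = 468·cos22.3° = 433.0 kN/m
Driving force T = W sinα = 468·sin22.3° = 177.6 kN/m
Resisting force R = c·L + N'·tanφ_j = 6·12.2 + 433.0·tan26.3° = 73.2 + 214.0 = 287.2 kN/m
FS = R / T = 287.2 / 177.6 = 1.617

FS = 1.62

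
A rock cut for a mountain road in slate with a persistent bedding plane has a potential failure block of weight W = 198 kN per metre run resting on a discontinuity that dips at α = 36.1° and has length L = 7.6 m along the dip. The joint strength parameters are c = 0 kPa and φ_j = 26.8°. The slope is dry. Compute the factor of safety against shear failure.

FS = 0.69

Resolving the block weight along and normal to the plane and applying the Mohr–Coulomb strength on the joint:
N' = W cosα = 198·cos36.1° = 160.0 kN/m
Driving force T = W sinα = 198·sin36.1° = 116.7 kN/m
Resisting force R = c·L + N'·tanφ_j = 0·7.6 + 160.0·tan26.8° = 0.0 + 80.8 = 80.8 kN/m
FS = R / T = 80.8 / 116.7 = 0.693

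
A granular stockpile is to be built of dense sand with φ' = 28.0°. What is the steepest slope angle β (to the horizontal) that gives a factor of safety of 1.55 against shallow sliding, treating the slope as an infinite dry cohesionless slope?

β = 18.9°

For an infinite dry cohesionless slope FS = tanφ'/tanβ, so tanβ = tanφ' / FS.
tanβ = tan28.0° / 1.55 = 0.5317 / 1.55 = 0.3430
β = arctan(0.3430) = 18.93°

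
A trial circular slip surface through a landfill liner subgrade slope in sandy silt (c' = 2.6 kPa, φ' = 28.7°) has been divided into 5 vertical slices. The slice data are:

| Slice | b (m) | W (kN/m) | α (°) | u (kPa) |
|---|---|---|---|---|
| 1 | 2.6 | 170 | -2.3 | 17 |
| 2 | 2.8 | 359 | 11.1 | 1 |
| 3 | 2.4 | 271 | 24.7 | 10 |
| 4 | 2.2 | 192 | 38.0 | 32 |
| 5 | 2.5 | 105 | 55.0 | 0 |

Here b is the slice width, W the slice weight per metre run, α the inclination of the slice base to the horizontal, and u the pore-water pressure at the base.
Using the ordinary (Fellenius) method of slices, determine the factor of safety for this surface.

FS = 1.28

Ordinary method of slices: FS = Σ[c'·Δl_i + (W_i cosα_i − u_i·Δl_i)·tanφ'] / Σ W_i sinα_i, with Δl_i = b_i / cosα_i.
Slice 1: Δl = 2.6/cos(-2.3°) = 2.602 m; N'_1 = 170·cos(-2.3°) − 17·2.602 = 125.6; c'Δl = 6.77; W sinα = -6.8
Slice 2: Δl = 2.8/cos11.1° = 2.853 m; N'_2 = 359·cos11.1° − 1·2.853 = 349.4; c'Δl = 7.42; W sinα = 69.1
Slice 3: Δl = 2.4/cos24.7° = 2.642 m; N'_3 = 271·cos24.7° − 10·2.642 = 219.8; c'Δl = 6.87; W sinα = 113.2
Slice 4: Δl = 2.2/cos38.0° = 2.792 m; N'_4 = 192·cos38.0° − 32·2.792 = 62.0; c'Δl = 7.26; W sinα = 118.2
Slice 5: Δl = 2.5/cos55.0° = 4.359 m; N'_5 = 105·cos55.0° − 0·4.359 = 60.2; c'Δl = 11.33; W sinα = 86.0
Σc'Δl = 39.6 kN/m; ΣN' = 817.0 kN/m; ΣW sinα = 379.8 kN/m
Resisting = 39.6 + 817.0·tan28.7° = 39.6 + 447.3 = 487.0 kN/m
FS = 487.0 / 379.8 = 1.282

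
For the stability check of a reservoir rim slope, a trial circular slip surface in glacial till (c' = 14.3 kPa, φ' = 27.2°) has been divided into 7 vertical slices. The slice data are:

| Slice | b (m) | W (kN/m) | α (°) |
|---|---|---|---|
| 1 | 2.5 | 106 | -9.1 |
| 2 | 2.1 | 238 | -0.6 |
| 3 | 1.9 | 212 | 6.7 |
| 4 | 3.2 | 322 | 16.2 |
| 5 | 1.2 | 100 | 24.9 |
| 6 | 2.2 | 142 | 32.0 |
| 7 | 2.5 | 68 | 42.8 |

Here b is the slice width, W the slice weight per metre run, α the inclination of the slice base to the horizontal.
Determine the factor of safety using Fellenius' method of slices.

Ordinary method of slices: FS = Σ[c'·Δl_i + (W_i cosα_i)·tanφ'] / Σ W_i sinα_i, with Δl_i = b_i / cosα_i.
Slice 1: Δl = 2.5/cos(-9.1°) = 2.532 m; N'_1 = 106·cos(-9.1°) = 104.7; c'Δl = 36.21; W sinα = -16.8
Slice 2: Δl = 2.1/cos(-0.6°) = 2.100 m; N'_2 = 238·cos(-0.6°) = 238.0; c'Δl = 30.03; W sinα = -2.5
Slice 3: Δl = 1.9/cos6.7° = 1.913 m; N'_3 = 212·cos6.7° = 210.6; c'Δl = 27.36; W sinα = 24.7
Slice 4: Δl = 3.2/cos16.2° = 3.332 m; N'_4 = 322·cos16.2° = 309.2; c'Δl = 47.65; W sinα = 89.8
Slice 5: Δl = 1.2/cos24.9° = 1.323 m; N'_5 = 100·cos24.9° = 90.7; c'Δl = 18.92; W sinα = 42.1
Slice 6: Δl = 2.2/cos32.0° = 2.594 m; N'_6 = 142·cos32.0° = 120.4; c'Δl = 37.10; W sinα = 75.2
Slice 7: Δl = 2.5/cos42.8° = 3.407 m; N'_7 = 68·cos42.8° = 49.9; c'Δl = 48.72; W sinα = 46.2
Σc'Δl = 246.0 kN/m; ΣN' = 1123.4 kN/m; ΣW sinα = 258.9 kN/m
Resisting = 246.0 + 1123.4·tan27.2° = 246.0 + 577.4 = 823.4 kN/m
FS = 823.4 / 258.9 = 3.181

FS = 3.18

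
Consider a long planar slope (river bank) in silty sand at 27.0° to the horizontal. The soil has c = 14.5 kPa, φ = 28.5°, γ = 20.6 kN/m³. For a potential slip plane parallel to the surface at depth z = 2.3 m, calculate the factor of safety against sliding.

FS = 1.82

For an infinite slope with a slip plane parallel to the surface (no pore pressure): FS = [c + γz cos²β tanφ] / [γz sinβ cosβ].
γz = 20.6·2.3 = 47.38 kN/m²
Numerator = 14.5 + 47.38·cos²27.0°·tan28.5° = 14.5 + 47.38·0.7939·0.5430 = 34.923 kPa
Denominator = 47.38·sin27.0°·cos27.0° = 47.38·0.4540·0.8910 = 19.166 kPa
FS = 34.923 / 19.166 = 1.822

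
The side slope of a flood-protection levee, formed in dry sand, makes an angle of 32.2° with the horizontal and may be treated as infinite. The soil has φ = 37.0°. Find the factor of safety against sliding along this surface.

For a dry cohesionless infinite slope the factor of safety is FS = tanφ / tanβ.
FS = tan37.0° / tan32.2° = 0.7536 / 0.6297 = 1.197

FS = 1.20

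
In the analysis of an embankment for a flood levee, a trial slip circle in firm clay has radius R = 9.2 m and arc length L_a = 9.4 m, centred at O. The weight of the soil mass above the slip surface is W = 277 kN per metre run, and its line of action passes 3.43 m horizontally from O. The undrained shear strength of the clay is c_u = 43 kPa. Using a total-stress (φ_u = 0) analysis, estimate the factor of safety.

Taking moments about the centre O, the resisting moment is provided by the undrained shear strength acting along the arc:
M_R = c_u·L_a·R = 43·9.40·9.2 = 3718.6 kN·m/m
M_D = W·d = 277·3.43 = 950.1 kN·m/m
FS = M_R / M_D = 3718.6 / 950.1 = 3.914

FS = 3.91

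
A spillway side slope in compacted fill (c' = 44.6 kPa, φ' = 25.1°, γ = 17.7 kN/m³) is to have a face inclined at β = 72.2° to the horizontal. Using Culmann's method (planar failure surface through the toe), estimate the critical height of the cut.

Culmann's analysis gives the critical failure plane at α_cr = (β + φ')/2 = (72.2 + 25.1)/2 = 48.7°, and the critical height
H_c = (4c'/γ) · sinβ cosφ' / [1 − cos(β − φ')]
    = (4·44.6/17.7) · sin72.2°·cos25.1° / [1 − cos(47.1°)]
    = 10.079 · 0.9521·0.9056 / [1 − 0.6807]
    = 10.079 · 0.8622 / 0.3193
    = 27.22 m

H_c = 27.22 m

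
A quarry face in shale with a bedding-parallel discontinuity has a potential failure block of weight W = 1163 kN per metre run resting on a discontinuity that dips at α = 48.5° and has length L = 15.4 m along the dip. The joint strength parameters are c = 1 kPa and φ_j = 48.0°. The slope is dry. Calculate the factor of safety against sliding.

Resolving the block weight along and normal to the plane and applying the Mohr–Coulomb strength on the joint:
N' = W cosα = 1163·cos48.5° = 770.6 kN/m
Driving force T = W sinα = 1163·sin48.5° = 871.0 kN/m
Resisting force R = c·L + N'·tanφ_j = 1·15.4 + 770.6·tan48.0° = 15.4 + 855.9 = 871.3 kN/m
FS = R / T = 871.3 / 871.0 = 1.000

FS = 1.00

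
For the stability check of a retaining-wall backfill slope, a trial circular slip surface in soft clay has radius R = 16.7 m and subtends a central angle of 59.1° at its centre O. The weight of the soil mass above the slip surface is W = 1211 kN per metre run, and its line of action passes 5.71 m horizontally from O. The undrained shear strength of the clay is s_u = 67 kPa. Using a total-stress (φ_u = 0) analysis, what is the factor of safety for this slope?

Taking moments about the centre O, the resisting moment is provided by the undrained shear strength acting along the arc:
Arc length L_a = R·θ = 16.7·(59.1°·π/180) = 16.7·1.0315 = 17.23 m
M_R = s_u·L_a·R = 67·17.23·16.7 = 19274.0 kN·m/m
M_D = W·d = 1211·5.71 = 6914.8 kN·m/m
FS = M_R / M_D = 19274.0 / 6914.8 = 2.787

FS = 2.79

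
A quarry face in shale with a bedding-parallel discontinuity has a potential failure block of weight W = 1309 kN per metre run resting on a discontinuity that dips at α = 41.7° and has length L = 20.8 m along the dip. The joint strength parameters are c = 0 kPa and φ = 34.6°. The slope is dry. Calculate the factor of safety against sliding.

Resolving the block weight along and normal to the plane and applying the Mohr–Coulomb strength on the joint:
N' = W cosα = 1309·cos41.7° = 977.3 kN/m
Driving force T = W sinα = 1309·sin41.7° = 870.8 kN/m
Resisting force R = c·L + N'·tanφ = 0·20.8 + 977.3·tan34.6° = 0.0 + 674.2 = 674.2 kN/m
FS = R / T = 674.2 / 870.8 = 0.774

FS = 0.77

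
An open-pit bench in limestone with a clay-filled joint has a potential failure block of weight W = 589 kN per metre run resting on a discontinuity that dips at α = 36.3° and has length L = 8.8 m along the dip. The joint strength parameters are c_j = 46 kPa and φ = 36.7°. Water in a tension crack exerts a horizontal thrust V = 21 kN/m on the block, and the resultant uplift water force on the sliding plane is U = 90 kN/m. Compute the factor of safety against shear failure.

Resolving the block weight along and normal to the plane and applying the Mohr–Coulomb strength on the joint:
N' = W cosα − U − V sinα = 589·cos36.3° − 90 − 21·sin36.3° = 372.3 kN/m
Driving force T = W sinα + V cosα = 589·sin36.3° + 21·cos36.3° = 365.6 kN/m
Resisting force R = c_j·L + N'·tanφ = 46·8.8 + 372.3·tan36.7° = 404.8 + 277.5 = 682.3 kN/m
FS = R / T = 682.3 / 365.6 = 1.866

FS = 1.87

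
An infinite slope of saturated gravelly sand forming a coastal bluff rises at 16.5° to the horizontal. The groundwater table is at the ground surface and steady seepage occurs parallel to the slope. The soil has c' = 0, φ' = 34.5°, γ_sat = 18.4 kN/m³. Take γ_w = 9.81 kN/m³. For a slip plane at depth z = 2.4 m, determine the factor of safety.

With seepage parallel to the slope and the water table at the surface, the effective normal stress on the slip plane uses the buoyant unit weight γ' = γ_sat − γ_w while the driving shear stress uses γ_sat:
FS = [c' + γ' z cos²β tanφ'] / [γ_sat z sinβ cosβ]
(For c' = 0 this reduces to FS = (γ'/γ_sat)·tanφ'/tanβ.)
γ' = 18.4 − 9.81 = 8.59 kN/m³
Numerator = 0.0 + 8.59·2.4·cos²16.5°·tan34.5° = 0.0 + 8.59·2.4·0.9193·0.6873 = 13.026 kPa
Denominator = 18.4·2.4·sin16.5°·cos16.5° = 18.4·2.4·0.2840·0.9588 = 12.026 kPa
FS = 13.026 / 12.026 = 1.083

FS = 1.08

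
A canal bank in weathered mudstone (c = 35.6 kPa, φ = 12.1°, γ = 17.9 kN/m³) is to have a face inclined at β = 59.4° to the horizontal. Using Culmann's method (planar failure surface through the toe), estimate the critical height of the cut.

H_c = 20.80 m

Culmann's analysis gives the critical failure plane at α_cr = (β + φ)/2 = (59.4 + 12.1)/2 = 35.8°, and the critical height
H_c = (4c/γ) · sinβ cosφ / [1 − cos(β − φ)]
    = (4·35.6/17.9) · sin59.4°·cos12.1° / [1 − cos(47.3°)]
    = 7.955 · 0.8607·0.9778 / [1 − 0.6782]
    = 7.955 · 0.8416 / 0.3218
    = 20.80 m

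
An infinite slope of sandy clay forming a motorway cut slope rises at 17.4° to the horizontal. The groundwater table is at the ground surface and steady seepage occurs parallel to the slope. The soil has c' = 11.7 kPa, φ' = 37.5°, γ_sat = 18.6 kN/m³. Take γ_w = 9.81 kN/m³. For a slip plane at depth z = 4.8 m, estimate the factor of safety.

With seepage parallel to the slope and the water table at the surface, the effective normal stress on the slip plane uses the buoyant unit weight γ' = γ_sat − γ_w while the driving shear stress uses γ_sat:
FS = [c' + γ' z cos²β tanφ'] / [γ_sat z sinβ cosβ]
γ' = 18.6 − 9.81 = 8.79 kN/m³
Numerator = 11.7 + 8.79·4.8·cos²17.4°·tan37.5° = 11.7 + 8.79·4.8·0.9106·0.7673 = 41.180 kPa
Denominator = 18.6·4.8·sin17.4°·cos17.4° = 18.6·4.8·0.2990·0.9542 = 25.477 kPa
FS = 41.180 / 25.477 = 1.616

FS = 1.62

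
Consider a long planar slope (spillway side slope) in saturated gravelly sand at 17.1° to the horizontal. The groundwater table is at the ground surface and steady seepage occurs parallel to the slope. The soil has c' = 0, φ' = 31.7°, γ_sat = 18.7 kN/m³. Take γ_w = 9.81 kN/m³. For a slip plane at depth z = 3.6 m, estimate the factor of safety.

FS = 0.95

With seepage parallel to the slope and the water table at the surface, the effective normal stress on the slip plane uses the buoyant unit weight γ' = γ_sat − γ_w while the driving shear stress uses γ_sat:
FS = [c' + γ' z cos²β tanφ'] / [γ_sat z sinβ cosβ]
(For c' = 0 this reduces to FS = (γ'/γ_sat)·tanφ'/tanβ.)
γ' = 18.7 − 9.81 = 8.89 kN/m³
Numerator = 0.0 + 8.89·3.6·cos²17.1°·tan31.7° = 0.0 + 8.89·3.6·0.9135·0.6176 = 18.057 kPa
Denominator = 18.7·3.6·sin17.1°·cos17.1° = 18.7·3.6·0.2940·0.9558 = 18.920 kPa
FS = 18.057 / 18.920 = 0.954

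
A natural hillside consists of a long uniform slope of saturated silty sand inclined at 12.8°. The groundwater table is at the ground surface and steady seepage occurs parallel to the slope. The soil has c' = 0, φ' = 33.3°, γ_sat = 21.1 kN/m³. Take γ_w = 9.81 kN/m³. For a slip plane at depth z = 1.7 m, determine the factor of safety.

FS = 1.55

With seepage parallel to the slope and the water table at the surface, the effective normal stress on the slip plane uses the buoyant unit weight γ' = γ_sat − γ_w while the driving shear stress uses γ_sat:
FS = [c' + γ' z cos²β tanφ'] / [γ_sat z sinβ cosβ]
(For c' = 0 this reduces to FS = (γ'/γ_sat)·tanφ'/tanβ.)
γ' = 21.1 − 9.81 = 11.29 kN/m³
Numerator = 0.0 + 11.29·1.7·cos²12.8°·tan33.3° = 0.0 + 11.29·1.7·0.9509·0.6569 = 11.989 kPa
Denominator = 21.1·1.7·sin12.8°·cos12.8° = 21.1·1.7·0.2215·0.9751 = 7.749 kPa
FS = 11.989 / 7.749 = 1.547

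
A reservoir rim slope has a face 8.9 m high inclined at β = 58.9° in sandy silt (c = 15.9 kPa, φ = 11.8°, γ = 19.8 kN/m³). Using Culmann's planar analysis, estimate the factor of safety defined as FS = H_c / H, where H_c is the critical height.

H_c = (4c/γ) · sinβ cosφ / [1 − cos(β − φ)]
    = (4·15.9/19.8) · sin58.9°·cos11.8° / [1 − cos47.1°]
    = 3.212 · 0.8382 / 0.3193 = 8.43 m
FS = H_c / H = 8.43 / 8.9 = 0.947

FS = 0.95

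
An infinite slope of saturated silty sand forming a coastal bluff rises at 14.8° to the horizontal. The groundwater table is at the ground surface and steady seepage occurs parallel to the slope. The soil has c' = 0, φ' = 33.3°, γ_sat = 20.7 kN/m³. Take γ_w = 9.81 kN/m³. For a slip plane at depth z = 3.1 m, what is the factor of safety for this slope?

FS = 1.31

With seepage parallel to the slope and the water table at the surface, the effective normal stress on the slip plane uses the buoyant unit weight γ' = γ_sat − γ_w while the driving shear stress uses γ_sat:
FS = [c' + γ' z cos²β tanφ'] / [γ_sat z sinβ cosβ]
(For c' = 0 this reduces to FS = (γ'/γ_sat)·tanφ'/tanβ.)
γ' = 20.7 − 9.81 = 10.89 kN/m³
Numerator = 0.0 + 10.89·3.1·cos²14.8°·tan33.3° = 0.0 + 10.89·3.1·0.9347·0.6569 = 20.729 kPa
Denominator = 20.7·3.1·sin14.8°·cos14.8° = 20.7·3.1·0.2554·0.9668 = 15.848 kPa
FS = 20.729 / 15.848 = 1.308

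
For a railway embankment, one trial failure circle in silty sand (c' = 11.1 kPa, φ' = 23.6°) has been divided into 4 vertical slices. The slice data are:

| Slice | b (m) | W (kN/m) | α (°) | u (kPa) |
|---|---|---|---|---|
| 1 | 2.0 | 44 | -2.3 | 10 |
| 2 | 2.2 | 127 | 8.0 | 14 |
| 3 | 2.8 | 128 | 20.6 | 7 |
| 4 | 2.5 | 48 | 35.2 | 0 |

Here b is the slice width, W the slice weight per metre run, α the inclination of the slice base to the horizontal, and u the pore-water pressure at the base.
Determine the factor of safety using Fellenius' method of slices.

Ordinary method of slices: FS = Σ[c'·Δl_i + (W_i cosα_i − u_i·Δl_i)·tanφ'] / Σ W_i sinα_i, with Δl_i = b_i / cosα_i.
Slice 1: Δl = 2.0/cos(-2.3°) = 2.002 m; N'_1 = 44·cos(-2.3°) − 10·2.002 = 23.9; c'Δl = 22.22; W sinα = -1.8
Slice 2: Δl = 2.2/cos8.0° = 2.222 m; N'_2 = 127·cos8.0° − 14·2.222 = 94.7; c'Δl = 24.66; W sinα = 17.7
Slice 3: Δl = 2.8/cos20.6° = 2.991 m; N'_3 = 128·cos20.6° − 7·2.991 = 98.9; c'Δl = 33.20; W sinα = 45.0
Slice 4: Δl = 2.5/cos35.2° = 3.059 m; N'_4 = 48·cos35.2° − 0·3.059 = 39.2; c'Δl = 33.96; W sinα = 27.7
Σc'Δl = 114.0 kN/m; ΣN' = 256.7 kN/m; ΣW sinα = 88.6 kN/m
Resisting = 114.0 + 256.7·tan23.6° = 114.0 + 112.2 = 226.2 kN/m
FS = 226.2 / 88.6 = 2.553

FS = 2.55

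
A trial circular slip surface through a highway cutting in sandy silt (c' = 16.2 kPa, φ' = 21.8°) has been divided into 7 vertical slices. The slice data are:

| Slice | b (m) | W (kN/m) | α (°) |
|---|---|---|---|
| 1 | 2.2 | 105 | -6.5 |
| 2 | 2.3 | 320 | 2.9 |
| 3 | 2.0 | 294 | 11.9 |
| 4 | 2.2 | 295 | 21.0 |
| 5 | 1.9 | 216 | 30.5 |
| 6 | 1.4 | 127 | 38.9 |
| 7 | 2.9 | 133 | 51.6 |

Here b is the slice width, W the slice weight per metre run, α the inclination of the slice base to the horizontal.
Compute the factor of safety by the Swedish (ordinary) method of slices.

Ordinary method of slices: FS = Σ[c'·Δl_i + (W_i cosα_i)·tanφ'] / Σ W_i sinα_i, with Δl_i = b_i / cosα_i.
Slice 1: Δl = 2.2/cos(-6.5°) = 2.214 m; N'_1 = 105·cos(-6.5°) = 104.3; c'Δl = 35.87; W sinα = -11.9
Slice 2: Δl = 2.3/cos2.9° = 2.303 m; N'_2 = 320·cos2.9° = 319.6; c'Δl = 37.31; W sinα = 16.2
Slice 3: Δl = 2.0/cos11.9° = 2.044 m; N'_3 = 294·cos11.9° = 287.7; c'Δl = 33.11; W sinα = 60.6
Slice 4: Δl = 2.2/cos21.0° = 2.357 m; N'_4 = 295·cos21.0° = 275.4; c'Δl = 38.18; W sinα = 105.7
Slice 5: Δl = 1.9/cos30.5° = 2.205 m; N'_5 = 216·cos30.5° = 186.1; c'Δl = 35.72; W sinα = 109.6
Slice 6: Δl = 1.4/cos38.9° = 1.799 m; N'_6 = 127·cos38.9° = 98.8; c'Δl = 29.14; W sinα = 79.8
Slice 7: Δl = 2.9/cos51.6° = 4.669 m; N'_7 = 133·cos51.6° = 82.6; c'Δl = 75.63; W sinα = 104.2
Σc'Δl = 285.0 kN/m; ΣN' = 1354.6 kN/m; ΣW sinα = 464.3 kN/m
Resisting = 285.0 + 1354.6·tan21.8° = 285.0 + 541.8 = 826.8 kN/m
FS = 826.8 / 464.3 = 1.781

FS = 1.78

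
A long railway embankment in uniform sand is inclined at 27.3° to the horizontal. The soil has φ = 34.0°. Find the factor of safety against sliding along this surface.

FS = 1.31

For a dry cohesionless infinite slope the factor of safety is FS = tanφ / tanβ.
FS = tan34.0° / tan27.3° = 0.6745 / 0.5161 = 1.307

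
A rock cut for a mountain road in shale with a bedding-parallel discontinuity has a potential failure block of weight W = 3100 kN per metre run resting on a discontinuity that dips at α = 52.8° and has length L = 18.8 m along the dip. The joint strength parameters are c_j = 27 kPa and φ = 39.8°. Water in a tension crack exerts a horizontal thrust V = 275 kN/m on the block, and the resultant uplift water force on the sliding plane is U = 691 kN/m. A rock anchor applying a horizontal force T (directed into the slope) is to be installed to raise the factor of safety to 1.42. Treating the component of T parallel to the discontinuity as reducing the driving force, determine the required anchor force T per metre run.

Resolving forces along and normal to the sliding plane, with the horizontal anchor force T adding T·sinα to the effective normal force and T·cosα acting up the plane against the driving force:
FS = [c_jL + (W cosα − U − V sinα + T sinα) tanφ] / [W sinα + V cosα − T cosα]
Without the anchor: N' = 964.2 kN/m, driving T_d = 2635.5 kN/m, resisting R = 27·18.8 + 964.2·tan39.8° = 1311.0 kN/m, FS = 0.50.
Setting FS = 1.42 and solving for T:
1.42·(2635.5 − T cos52.8°) = 1311.0 + T sin52.8°·tan39.8°
T·(sin52.8°·tan39.8° + 1.42·cos52.8°) = 1.42·2635.5 − 1311.0
T·(0.7965·0.8332 + 1.42·0.6046) = 3742.4 − 1311.0 = 2431.5
T·1.5222 = 2431.5
T = 1597.4 kN/m

T = 1597 kN/m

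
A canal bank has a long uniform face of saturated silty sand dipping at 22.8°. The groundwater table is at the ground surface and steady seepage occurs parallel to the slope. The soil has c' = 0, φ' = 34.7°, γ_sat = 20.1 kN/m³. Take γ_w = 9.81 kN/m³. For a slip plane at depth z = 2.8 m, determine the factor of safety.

FS = 0.84

With seepage parallel to the slope and the water table at the surface, the effective normal stress on the slip plane uses the buoyant unit weight γ' = γ_sat − γ_w while the driving shear stress uses γ_sat:
FS = [c' + γ' z cos²β tanφ'] / [γ_sat z sinβ cosβ]
(For c' = 0 this reduces to FS = (γ'/γ_sat)·tanφ'/tanβ.)
γ' = 20.1 − 9.81 = 10.29 kN/m³
Numerator = 0.0 + 10.29·2.8·cos²22.8°·tan34.7° = 0.0 + 10.29·2.8·0.8498·0.6924 = 16.954 kPa
Denominator = 20.1·2.8·sin22.8°·cos22.8° = 20.1·2.8·0.3875·0.9219 = 20.105 kPa
FS = 16.954 / 20.105 = 0.843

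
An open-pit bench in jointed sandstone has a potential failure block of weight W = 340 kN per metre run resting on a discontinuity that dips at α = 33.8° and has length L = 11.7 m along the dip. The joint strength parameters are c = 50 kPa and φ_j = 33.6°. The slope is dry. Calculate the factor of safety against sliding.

FS = 4.09

Resolving the block weight along and normal to the plane and applying the Mohr–Coulomb strength on the joint:
N' = W cosα = 340·cos33.8° = 282.5 kN/m
Driving force T = W sinα = 340·sin33.8° = 189.1 kN/m
Resisting force R = c·L + N'·tanφ_j = 50·11.7 + 282.5·tan33.6° = 585.0 + 187.7 = 772.7 kN/m
FS = R / T = 772.7 / 189.1 = 4.085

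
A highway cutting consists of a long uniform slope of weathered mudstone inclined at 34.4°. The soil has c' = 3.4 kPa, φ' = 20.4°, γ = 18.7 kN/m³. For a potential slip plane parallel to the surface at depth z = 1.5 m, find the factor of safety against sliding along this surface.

For an infinite slope with a slip plane parallel to the surface (no pore pressure): FS = [c' + γz cos²β tanφ'] / [γz sinβ cosβ].
γz = 18.7·1.5 = 28.05 kN/m²
Numerator = 3.4 + 28.05·cos²34.4°·tan20.4° = 3.4 + 28.05·0.6808·0.3719 = 10.502 kPa
Denominator = 28.05·sin34.4°·cos34.4° = 28.05·0.5650·0.8251 = 13.076 kPa
FS = 10.502 / 13.076 = 0.803

FS = 0.80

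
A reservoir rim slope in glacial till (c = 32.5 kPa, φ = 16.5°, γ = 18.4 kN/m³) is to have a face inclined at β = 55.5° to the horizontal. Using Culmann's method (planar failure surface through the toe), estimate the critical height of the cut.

Culmann's analysis gives the critical failure plane at α_cr = (β + φ)/2 = (55.5 + 16.5)/2 = 36.0°, and the critical height
H_c = (4c/γ) · sinβ cosφ / [1 − cos(β − φ)]
    = (4·32.5/18.4) · sin55.5°·cos16.5° / [1 − cos(39.0°)]
    = 7.065 · 0.8241·0.9588 / [1 − 0.7771]
    = 7.065 · 0.7902 / 0.2229
    = 25.05 m

H_c = 25.05 m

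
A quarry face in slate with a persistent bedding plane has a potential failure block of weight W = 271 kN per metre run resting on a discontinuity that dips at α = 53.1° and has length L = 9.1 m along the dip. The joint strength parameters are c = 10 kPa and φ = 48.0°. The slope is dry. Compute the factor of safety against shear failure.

FS = 1.25

Resolving the block weight along and normal to the plane and applying the Mohr–Coulomb strength on the joint:
N' = W cosα = 271·cos53.1° = 162.7 kN/m
Driving force T = W sinα = 271·sin53.1° = 216.7 kN/m
Resisting force R = c·L + N'·tanφ = 10·9.1 + 162.7·tan48.0° = 91.0 + 180.7 = 271.7 kN/m
FS = R / T = 271.7 / 216.7 = 1.254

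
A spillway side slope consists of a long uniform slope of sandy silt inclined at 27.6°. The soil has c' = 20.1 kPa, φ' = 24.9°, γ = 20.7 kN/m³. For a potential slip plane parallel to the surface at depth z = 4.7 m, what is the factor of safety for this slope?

For an infinite slope with a slip plane parallel to the surface (no pore pressure): FS = [c' + γz cos²β tanφ'] / [γz sinβ cosβ].
γz = 20.7·4.7 = 97.29 kN/m²
Numerator = 20.1 + 97.29·cos²27.6°·tan24.9° = 20.1 + 97.29·0.7854·0.4642 = 55.567 kPa
Denominator = 97.29·sin27.6°·cos27.6° = 97.29·0.4633·0.8862 = 39.945 kPa
FS = 55.567 / 39.945 = 1.391

FS = 1.39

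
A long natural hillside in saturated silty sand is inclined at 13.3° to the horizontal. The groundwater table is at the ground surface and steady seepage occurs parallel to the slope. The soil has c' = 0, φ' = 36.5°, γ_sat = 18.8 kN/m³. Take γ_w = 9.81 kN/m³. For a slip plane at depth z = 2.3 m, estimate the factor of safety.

FS = 1.50

With seepage parallel to the slope and the water table at the surface, the effective normal stress on the slip plane uses the buoyant unit weight γ' = γ_sat − γ_w while the driving shear stress uses γ_sat:
FS = [c' + γ' z cos²β tanφ'] / [γ_sat z sinβ cosβ]
(For c' = 0 this reduces to FS = (γ'/γ_sat)·tanφ'/tanβ.)
γ' = 18.8 − 9.81 = 8.99 kN/m³
Numerator = 0.0 + 8.99·2.3·cos²13.3°·tan36.5° = 0.0 + 8.99·2.3·0.9471·0.7400 = 14.490 kPa
Denominator = 18.8·2.3·sin13.3°·cos13.3° = 18.8·2.3·0.2300·0.9732 = 9.681 kPa
FS = 14.490 / 9.681 = 1.497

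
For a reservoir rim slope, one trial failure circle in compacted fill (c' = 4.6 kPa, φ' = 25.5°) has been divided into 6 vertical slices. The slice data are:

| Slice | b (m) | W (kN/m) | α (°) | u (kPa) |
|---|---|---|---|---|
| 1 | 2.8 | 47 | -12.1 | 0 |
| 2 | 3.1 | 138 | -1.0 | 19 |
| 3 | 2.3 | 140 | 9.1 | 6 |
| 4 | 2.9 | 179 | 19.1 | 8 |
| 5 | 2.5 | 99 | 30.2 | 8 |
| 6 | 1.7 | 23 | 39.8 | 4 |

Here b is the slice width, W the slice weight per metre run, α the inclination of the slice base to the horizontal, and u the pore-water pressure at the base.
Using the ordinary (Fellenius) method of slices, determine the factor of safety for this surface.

Ordinary method of slices: FS = Σ[c'·Δl_i + (W_i cosα_i − u_i·Δl_i)·tanφ'] / Σ W_i sinα_i, with Δl_i = b_i / cosα_i.
Slice 1: Δl = 2.8/cos(-12.1°) = 2.864 m; N'_1 = 47·cos(-12.1°) − 0·2.864 = 46.0; c'Δl = 13.17; W sinα = -9.9
Slice 2: Δl = 3.1/cos(-1.0°) = 3.100 m; N'_2 = 138·cos(-1.0°) − 19·3.100 = 79.1; c'Δl = 14.26; W sinα = -2.4
Slice 3: Δl = 2.3/cos9.1° = 2.329 m; N'_3 = 140·cos9.1° − 6·2.329 = 124.3; c'Δl = 10.71; W sinα = 22.1
Slice 4: Δl = 2.9/cos19.1° = 3.069 m; N'_4 = 179·cos19.1° − 8·3.069 = 144.6; c'Δl = 14.12; W sinα = 58.6
Slice 5: Δl = 2.5/cos30.2° = 2.893 m; N'_5 = 99·cos30.2° − 8·2.893 = 62.4; c'Δl = 13.31; W sinα = 49.8
Slice 6: Δl = 1.7/cos39.8° = 2.213 m; N'_6 = 23·cos39.8° − 4·2.213 = 8.8; c'Δl = 10.18; W sinα = 14.7
Σc'Δl = 75.8 kN/m; ΣN' = 465.1 kN/m; ΣW sinα = 133.0 kN/m
Resisting = 75.8 + 465.1·tan25.5° = 75.8 + 221.9 = 297.6 kN/m
FS = 297.6 / 133.0 = 2.238

FS = 2.24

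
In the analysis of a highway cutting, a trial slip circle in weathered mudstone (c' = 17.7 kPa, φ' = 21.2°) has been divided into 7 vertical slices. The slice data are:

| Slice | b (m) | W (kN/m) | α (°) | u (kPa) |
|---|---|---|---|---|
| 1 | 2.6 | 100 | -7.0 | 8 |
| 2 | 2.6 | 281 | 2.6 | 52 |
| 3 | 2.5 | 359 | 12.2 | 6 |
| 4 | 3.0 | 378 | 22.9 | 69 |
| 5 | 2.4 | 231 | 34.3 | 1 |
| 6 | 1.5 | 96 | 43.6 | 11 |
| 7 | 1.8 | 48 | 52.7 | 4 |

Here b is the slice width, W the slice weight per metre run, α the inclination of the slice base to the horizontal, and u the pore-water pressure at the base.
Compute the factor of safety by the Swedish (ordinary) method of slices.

FS = 1.52

Ordinary method of slices: FS = Σ[c'·Δl_i + (W_i cosα_i − u_i·Δl_i)·tanφ'] / Σ W_i sinα_i, with Δl_i = b_i / cosα_i.
Slice 1: Δl = 2.6/cos(-7.0°) = 2.620 m; N'_1 = 100·cos(-7.0°) − 8·2.620 = 78.3; c'Δl = 46.37; W sinα = -12.2
Slice 2: Δl = 2.6/cos2.6° = 2.603 m; N'_2 = 281·cos2.6° − 52·2.603 = 145.4; c'Δl = 46.07; W sinα = 12.7
Slice 3: Δl = 2.5/cos12.2° = 2.558 m; N'_3 = 359·cos12.2° − 6·2.558 = 335.5; c'Δl = 45.27; W sinα = 75.9
Slice 4: Δl = 3.0/cos22.9° = 3.257 m; N'_4 = 378·cos22.9° − 69·3.257 = 123.5; c'Δl = 57.64; W sinα = 147.1
Slice 5: Δl = 2.4/cos34.3° = 2.905 m; N'_5 = 231·cos34.3° − 1·2.905 = 187.9; c'Δl = 51.42; W sinα = 130.2
Slice 6: Δl = 1.5/cos43.6° = 2.071 m; N'_6 = 96·cos43.6° − 11·2.071 = 46.7; c'Δl = 36.66; W sinα = 66.2
Slice 7: Δl = 1.8/cos52.7° = 2.970 m; N'_7 = 48·cos52.7° − 4·2.970 = 17.2; c'Δl = 52.58; W sinα = 38.2
Σc'Δl = 336.0 kN/m; ΣN' = 934.6 kN/m; ΣW sinα = 458.1 kN/m
Resisting = 336.0 + 934.6·tan21.2° = 336.0 + 362.5 = 698.5 kN/m
FS = 698.5 / 458.1 = 1.525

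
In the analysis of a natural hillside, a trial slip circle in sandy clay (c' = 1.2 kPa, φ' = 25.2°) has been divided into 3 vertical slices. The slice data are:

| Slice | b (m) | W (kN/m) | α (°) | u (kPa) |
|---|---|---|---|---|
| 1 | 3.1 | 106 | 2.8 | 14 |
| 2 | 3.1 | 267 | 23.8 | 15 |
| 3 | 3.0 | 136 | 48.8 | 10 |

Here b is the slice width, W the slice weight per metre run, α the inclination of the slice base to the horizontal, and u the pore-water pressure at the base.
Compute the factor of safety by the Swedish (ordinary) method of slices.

Ordinary method of slices: FS = Σ[c'·Δl_i + (W_i cosα_i − u_i·Δl_i)·tanφ'] / Σ W_i sinα_i, with Δl_i = b_i / cosα_i.
Slice 1: Δl = 3.1/cos2.8° = 3.104 m; N'_1 = 106·cos2.8° − 14·3.104 = 62.4; c'Δl = 3.72; W sinα = 5.2
Slice 2: Δl = 3.1/cos23.8° = 3.388 m; N'_2 = 267·cos23.8° − 15·3.388 = 193.5; c'Δl = 4.07; W sinα = 107.7
Slice 3: Δl = 3.0/cos48.8° = 4.554 m; N'_3 = 136·cos48.8° − 10·4.554 = 44.0; c'Δl = 5.47; W sinα = 102.3
Σc'Δl = 13.3 kN/m; ΣN' = 299.9 kN/m; ΣW sinα = 215.3 kN/m
Resisting = 13.3 + 299.9·tan25.2° = 13.3 + 141.1 = 154.4 kN/m
FS = 154.4 / 215.3 = 0.717

FS = 0.72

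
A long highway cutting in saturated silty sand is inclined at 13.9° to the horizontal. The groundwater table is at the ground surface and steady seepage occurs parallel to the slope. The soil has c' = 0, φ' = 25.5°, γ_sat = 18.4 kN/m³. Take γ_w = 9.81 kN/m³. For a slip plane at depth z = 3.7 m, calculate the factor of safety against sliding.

FS = 0.90

With seepage parallel to the slope and the water table at the surface, the effective normal stress on the slip plane uses the buoyant unit weight γ' = γ_sat − γ_w while the driving shear stress uses γ_sat:
FS = [c' + γ' z cos²β tanφ'] / [γ_sat z sinβ cosβ]
(For c' = 0 this reduces to FS = (γ'/γ_sat)·tanφ'/tanβ.)
γ' = 18.4 − 9.81 = 8.59 kN/m³
Numerator = 0.0 + 8.59·3.7·cos²13.9°·tan25.5° = 0.0 + 8.59·3.7·0.9423·0.4770 = 14.285 kPa
Denominator = 18.4·3.7·sin13.9°·cos13.9° = 18.4·3.7·0.2402·0.9707 = 15.876 kPa
FS = 14.285 / 15.876 = 0.900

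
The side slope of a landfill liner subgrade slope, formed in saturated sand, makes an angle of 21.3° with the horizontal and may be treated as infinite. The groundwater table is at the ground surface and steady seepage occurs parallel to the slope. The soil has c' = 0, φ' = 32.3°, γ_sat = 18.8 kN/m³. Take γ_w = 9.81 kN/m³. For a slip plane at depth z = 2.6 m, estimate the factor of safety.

With seepage parallel to the slope and the water table at the surface, the effective normal stress on the slip plane uses the buoyant unit weight γ' = γ_sat − γ_w while the driving shear stress uses γ_sat:
FS = [c' + γ' z cos²β tanφ'] / [γ_sat z sinβ cosβ]
(For c' = 0 this reduces to FS = (γ'/γ_sat)·tanφ'/tanβ.)
γ' = 18.8 − 9.81 = 8.99 kN/m³
Numerator = 0.0 + 8.99·2.6·cos²21.3°·tan32.3° = 0.0 + 8.99·2.6·0.8680·0.6322 = 12.827 kPa
Denominator = 18.8·2.6·sin21.3°·cos21.3° = 18.8·2.6·0.3633·0.9317 = 16.543 kPa
FS = 12.827 / 16.543 = 0.775

FS = 0.78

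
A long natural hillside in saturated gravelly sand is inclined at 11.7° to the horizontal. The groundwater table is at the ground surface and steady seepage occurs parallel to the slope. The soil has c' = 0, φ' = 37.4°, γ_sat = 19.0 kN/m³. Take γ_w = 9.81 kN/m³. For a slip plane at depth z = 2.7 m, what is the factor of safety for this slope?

FS = 1.79

With seepage parallel to the slope and the water table at the surface, the effective normal stress on the slip plane uses the buoyant unit weight γ' = γ_sat − γ_w while the driving shear stress uses γ_sat:
FS = [c' + γ' z cos²β tanφ'] / [γ_sat z sinβ cosβ]
(For c' = 0 this reduces to FS = (γ'/γ_sat)·tanφ'/tanβ.)
γ' = 19.0 − 9.81 = 9.19 kN/m³
Numerator = 0.0 + 9.19·2.7·cos²11.7°·tan37.4° = 0.0 + 9.19·2.7·0.9589·0.7646 = 18.191 kPa
Denominator = 19.0·2.7·sin11.7°·cos11.7° = 19.0·2.7·0.2028·0.9792 = 10.187 kPa
FS = 18.191 / 10.187 = 1.786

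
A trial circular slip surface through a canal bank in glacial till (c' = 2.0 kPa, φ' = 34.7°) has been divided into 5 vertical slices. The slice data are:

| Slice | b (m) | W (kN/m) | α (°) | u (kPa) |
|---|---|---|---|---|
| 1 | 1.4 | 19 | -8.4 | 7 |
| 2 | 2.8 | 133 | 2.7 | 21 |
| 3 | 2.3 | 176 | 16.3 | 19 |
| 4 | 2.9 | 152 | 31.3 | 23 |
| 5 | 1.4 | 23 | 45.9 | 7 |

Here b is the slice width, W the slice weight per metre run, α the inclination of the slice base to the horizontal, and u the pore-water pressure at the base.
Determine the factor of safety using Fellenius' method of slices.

FS = 1.38

Ordinary method of slices: FS = Σ[c'·Δl_i + (W_i cosα_i − u_i·Δl_i)·tanφ'] / Σ W_i sinα_i, with Δl_i = b_i / cosα_i.
Slice 1: Δl = 1.4/cos(-8.4°) = 1.415 m; N'_1 = 19·cos(-8.4°) − 7·1.415 = 8.9; c'Δl = 2.83; W sinα = -2.8
Slice 2: Δl = 2.8/cos2.7° = 2.803 m; N'_2 = 133·cos2.7° − 21·2.803 = 74.0; c'Δl = 5.61; W sinα = 6.3
Slice 3: Δl = 2.3/cos16.3° = 2.396 m; N'_3 = 176·cos16.3° − 19·2.396 = 123.4; c'Δl = 4.79; W sinα = 49.4
Slice 4: Δl = 2.9/cos31.3° = 3.394 m; N'_4 = 152·cos31.3° − 23·3.394 = 51.8; c'Δl = 6.79; W sinα = 79.0
Slice 5: Δl = 1.4/cos45.9° = 2.012 m; N'_5 = 23·cos45.9° − 7·2.012 = 1.9; c'Δl = 4.02; W sinα = 16.5
Σc'Δl = 24.0 kN/m; ΣN' = 260.0 kN/m; ΣW sinα = 148.4 kN/m
Resisting = 24.0 + 260.0·tan34.7° = 24.0 + 180.0 = 204.1 kN/m
FS = 204.1 / 148.4 = 1.375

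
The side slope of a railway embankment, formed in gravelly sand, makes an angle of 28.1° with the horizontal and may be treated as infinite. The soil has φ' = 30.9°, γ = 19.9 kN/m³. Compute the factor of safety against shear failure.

FS = 1.12

For a dry cohesionless infinite slope the factor of safety is FS = tanφ' / tanβ.
FS = tan30.9° / tan28.1° = 0.5985 / 0.5340 = 1.121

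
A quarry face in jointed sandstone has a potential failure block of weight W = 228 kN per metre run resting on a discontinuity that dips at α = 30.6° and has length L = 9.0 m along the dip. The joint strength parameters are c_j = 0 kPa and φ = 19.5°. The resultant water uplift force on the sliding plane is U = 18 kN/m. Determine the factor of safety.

FS = 0.54

Resolving the block weight along and normal to the plane and applying the Mohr–Coulomb strength on the joint:
N' = W cosα − U = 228·cos30.6° − 18 = 178.2 kN/m
Driving force T = W sinα = 228·sin30.6° = 116.1 kN/m
Resisting force R = c_j·L + N'·tanφ = 0·9.0 + 178.2·tan19.5° = 0.0 + 63.1 = 63.1 kN/m
FS = R / T = 63.1 / 116.1 = 0.544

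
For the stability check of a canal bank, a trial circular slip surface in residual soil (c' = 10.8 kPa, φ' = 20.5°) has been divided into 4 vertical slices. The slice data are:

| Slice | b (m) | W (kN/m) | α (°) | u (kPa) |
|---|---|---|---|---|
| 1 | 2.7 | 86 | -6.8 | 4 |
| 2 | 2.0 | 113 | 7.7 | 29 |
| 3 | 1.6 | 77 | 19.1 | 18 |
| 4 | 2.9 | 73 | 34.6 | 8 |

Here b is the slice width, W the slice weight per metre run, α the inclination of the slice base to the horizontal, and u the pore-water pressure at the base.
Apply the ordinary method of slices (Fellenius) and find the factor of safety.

Ordinary method of slices: FS = Σ[c'·Δl_i + (W_i cosα_i − u_i·Δl_i)·tanφ'] / Σ W_i sinα_i, with Δl_i = b_i / cosα_i.
Slice 1: Δl = 2.7/cos(-6.8°) = 2.719 m; N'_1 = 86·cos(-6.8°) − 4·2.719 = 74.5; c'Δl = 29.37; W sinα = -10.2
Slice 2: Δl = 2.0/cos7.7° = 2.018 m; N'_2 = 113·cos7.7° − 29·2.018 = 53.5; c'Δl = 21.80; W sinα = 15.1
Slice 3: Δl = 1.6/cos19.1° = 1.693 m; N'_3 = 77·cos19.1° − 18·1.693 = 42.3; c'Δl = 18.29; W sinα = 25.2
Slice 4: Δl = 2.9/cos34.6° = 3.523 m; N'_4 = 73·cos34.6° − 8·3.523 = 31.9; c'Δl = 38.05; W sinα = 41.5
Σc'Δl = 107.5 kN/m; ΣN' = 202.2 kN/m; ΣW sinα = 71.6 kN/m
Resisting = 107.5 + 202.2·tan20.5° = 107.5 + 75.6 = 183.1 kN/m
FS = 183.1 / 71.6 = 2.557

FS = 2.56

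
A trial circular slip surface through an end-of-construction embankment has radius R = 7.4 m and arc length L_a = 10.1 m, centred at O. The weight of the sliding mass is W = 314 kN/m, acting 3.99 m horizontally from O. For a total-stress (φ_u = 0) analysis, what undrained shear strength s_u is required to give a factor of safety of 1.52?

FS = s_u·L_a·R / (W·d), so s_u = FS·W·d / (L_a·R).
s_u = 1.52·314·3.99 / (10.10·7.4) = 1904.3 / 74.74 = 25.48 kPa

s_u = 25.5 kPa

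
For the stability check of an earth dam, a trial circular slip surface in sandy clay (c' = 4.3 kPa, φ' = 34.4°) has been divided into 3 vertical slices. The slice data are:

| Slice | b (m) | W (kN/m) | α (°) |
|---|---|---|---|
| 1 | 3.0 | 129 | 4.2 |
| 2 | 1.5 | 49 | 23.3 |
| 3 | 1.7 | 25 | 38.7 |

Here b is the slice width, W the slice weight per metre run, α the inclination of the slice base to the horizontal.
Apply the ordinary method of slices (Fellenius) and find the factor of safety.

FS = 3.63

Ordinary method of slices: FS = Σ[c'·Δl_i + (W_i cosα_i)·tanφ'] / Σ W_i sinα_i, with Δl_i = b_i / cosα_i.
Slice 1: Δl = 3.0/cos4.2° = 3.008 m; N'_1 = 129·cos4.2° = 128.7; c'Δl = 12.93; W sinα = 9.4
Slice 2: Δl = 1.5/cos23.3° = 1.633 m; N'_2 = 49·cos23.3° = 45.0; c'Δl = 7.02; W sinα = 19.4
Slice 3: Δl = 1.7/cos38.7° = 2.178 m; N'_3 = 25·cos38.7° = 19.5; c'Δl = 9.37; W sinα = 15.6
Σc'Δl = 29.3 kN/m; ΣN' = 193.2 kN/m; ΣW sinα = 44.5 kN/m
Resisting = 29.3 + 193.2·tan34.4° = 29.3 + 132.3 = 161.6 kN/m
FS = 161.6 / 44.5 = 3.634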